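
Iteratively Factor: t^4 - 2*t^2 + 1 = (t - 1)*(t^3 + t^2 - t - 1) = (t - 1)*(t + 1)*(t^2 - 1) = (t - 1)*(t + 1)^2*(t - 1)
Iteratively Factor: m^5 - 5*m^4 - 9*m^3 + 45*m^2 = (m - 3)*(m^4 - 2*m^3 - 15*m^2) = m*(m - 3)*(m^3 - 2*m^2 - 15*m) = m*(m - 3)*(m + 3)*(m^2 - 5*m) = m*(m - 5)*(m - 3)*(m + 3)*(m)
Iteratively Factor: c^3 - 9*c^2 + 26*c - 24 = (c - 4)*(c^2 - 5*c + 6) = (c - 4)*(c - 2)*(c - 3)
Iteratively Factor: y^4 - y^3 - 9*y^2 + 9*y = (y + 3)*(y^3 - 4*y^2 + 3*y) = (y - 3)*(y + 3)*(y^2 - y) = (y - 3)*(y - 1)*(y + 3)*(y)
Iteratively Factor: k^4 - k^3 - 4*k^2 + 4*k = (k - 2)*(k^3 + k^2 - 2*k) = (k - 2)*(k - 1)*(k^2 + 2*k) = k*(k - 2)*(k - 1)*(k + 2)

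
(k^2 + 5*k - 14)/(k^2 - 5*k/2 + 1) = 2*(k + 7)/(2*k - 1)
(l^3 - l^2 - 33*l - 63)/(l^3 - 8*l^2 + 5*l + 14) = (l^2 + 6*l + 9)/(l^2 - l - 2)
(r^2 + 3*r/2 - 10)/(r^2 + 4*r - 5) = (r^2 + 3*r/2 - 10)/(r^2 + 4*r - 5)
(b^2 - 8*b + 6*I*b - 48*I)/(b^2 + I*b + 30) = (b - 8)/(b - 5*I)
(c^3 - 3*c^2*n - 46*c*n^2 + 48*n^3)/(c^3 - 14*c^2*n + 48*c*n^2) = (c^2 + 5*c*n - 6*n^2)/(c*(c - 6*n))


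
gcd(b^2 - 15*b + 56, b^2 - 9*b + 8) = b - 8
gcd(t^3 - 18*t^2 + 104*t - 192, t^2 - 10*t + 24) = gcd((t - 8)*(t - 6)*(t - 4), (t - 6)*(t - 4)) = t^2 - 10*t + 24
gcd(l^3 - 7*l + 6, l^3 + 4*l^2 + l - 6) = l^2 + 2*l - 3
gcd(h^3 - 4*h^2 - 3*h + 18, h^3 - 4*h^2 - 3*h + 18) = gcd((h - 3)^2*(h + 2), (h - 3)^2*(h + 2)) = h^3 - 4*h^2 - 3*h + 18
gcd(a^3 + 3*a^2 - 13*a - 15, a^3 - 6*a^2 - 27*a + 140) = a + 5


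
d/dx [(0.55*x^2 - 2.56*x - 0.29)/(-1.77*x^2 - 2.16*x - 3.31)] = (-5.7192*x^2 - 4.6676*x + 7.8472)/(3.1329*x^4 + 7.6464*x^3 + 16.383*x^2 + 14.2992*x + 10.9561)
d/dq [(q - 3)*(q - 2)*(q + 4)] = 3*q^2 - 2*q - 14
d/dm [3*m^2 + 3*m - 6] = 6*m + 3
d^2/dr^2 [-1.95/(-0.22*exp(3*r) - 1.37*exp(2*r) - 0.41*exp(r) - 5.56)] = (1.95*(0.66*exp(2*r) + 2.74*exp(r) + 0.41)*(1.32*exp(2*r) + 5.48*exp(r) + 0.82)*exp(r) - (3.861*exp(2*r) + 10.686*exp(r) + 0.7995)*(0.22*exp(3*r) + 1.37*exp(2*r) + 0.41*exp(r) + 5.56))*exp(r)/(0.22*exp(3*r) + 1.37*exp(2*r) + 0.41*exp(r) + 5.56)^3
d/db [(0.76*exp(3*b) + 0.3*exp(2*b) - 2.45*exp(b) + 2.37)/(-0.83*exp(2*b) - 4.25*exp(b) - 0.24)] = (-0.6308*exp(4*b) - 6.46*exp(3*b) - 3.8557*exp(2*b) + 3.7902*exp(b) + 10.6605)*exp(b)/(0.6889*exp(4*b) + 7.055*exp(3*b) + 18.4609*exp(2*b) + 2.04*exp(b) + 0.0576)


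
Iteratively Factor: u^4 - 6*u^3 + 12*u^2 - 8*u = (u)*(u^3 - 6*u^2 + 12*u - 8) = u*(u - 2)*(u^2 - 4*u + 4) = u*(u - 2)^2*(u - 2)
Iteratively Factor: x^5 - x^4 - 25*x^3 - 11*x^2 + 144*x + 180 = (x + 2)*(x^4 - 3*x^3 - 19*x^2 + 27*x + 90) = (x - 3)*(x + 2)*(x^3 - 19*x - 30) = (x - 3)*(x + 2)*(x + 3)*(x^2 - 3*x - 10) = (x - 5)*(x - 3)*(x + 2)*(x + 3)*(x + 2)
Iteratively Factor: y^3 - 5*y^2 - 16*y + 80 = (y - 4)*(y^2 - y - 20) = (y - 5)*(y - 4)*(y + 4)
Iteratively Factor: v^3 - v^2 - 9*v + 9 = (v - 1)*(v^2 - 9) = (v - 3)*(v - 1)*(v + 3)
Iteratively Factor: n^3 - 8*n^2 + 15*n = (n - 3)*(n^2 - 5*n) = (n - 5)*(n - 3)*(n)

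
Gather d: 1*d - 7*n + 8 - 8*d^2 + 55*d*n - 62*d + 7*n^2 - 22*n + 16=-8*d^2 + d*(55*n - 61) + 7*n^2 - 29*n + 24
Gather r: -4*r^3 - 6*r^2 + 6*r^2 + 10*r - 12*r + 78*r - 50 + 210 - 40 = -4*r^3 + 76*r + 120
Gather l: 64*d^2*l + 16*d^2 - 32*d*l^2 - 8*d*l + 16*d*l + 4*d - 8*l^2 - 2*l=16*d^2 + 4*d + l^2*(-32*d - 8) + l*(64*d^2 + 8*d - 2)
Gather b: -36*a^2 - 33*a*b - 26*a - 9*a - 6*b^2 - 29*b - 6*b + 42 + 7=-36*a^2 - 35*a - 6*b^2 + b*(-33*a - 35) + 49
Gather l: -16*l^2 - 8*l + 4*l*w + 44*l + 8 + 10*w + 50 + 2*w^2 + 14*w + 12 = -16*l^2 + l*(4*w + 36) + 2*w^2 + 24*w + 70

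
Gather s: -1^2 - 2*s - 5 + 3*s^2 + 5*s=3*s^2 + 3*s - 6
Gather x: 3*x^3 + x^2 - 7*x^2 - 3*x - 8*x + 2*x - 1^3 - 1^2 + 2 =3*x^3 - 6*x^2 - 9*x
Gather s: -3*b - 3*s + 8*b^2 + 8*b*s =8*b^2 - 3*b + s*(8*b - 3)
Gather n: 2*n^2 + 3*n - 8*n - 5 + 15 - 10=2*n^2 - 5*n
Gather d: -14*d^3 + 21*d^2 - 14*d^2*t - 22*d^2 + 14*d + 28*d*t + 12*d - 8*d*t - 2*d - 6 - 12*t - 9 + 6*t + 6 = -14*d^3 + d^2*(-14*t - 1) + d*(20*t + 24) - 6*t - 9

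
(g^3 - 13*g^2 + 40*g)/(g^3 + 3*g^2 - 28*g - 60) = g*(g - 8)/(g^2 + 8*g + 12)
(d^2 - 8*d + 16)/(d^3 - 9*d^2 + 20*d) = (d - 4)/(d*(d - 5))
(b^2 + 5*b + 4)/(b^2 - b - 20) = (b + 1)/(b - 5)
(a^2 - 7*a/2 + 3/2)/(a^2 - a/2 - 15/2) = (2*a - 1)/(2*a + 5)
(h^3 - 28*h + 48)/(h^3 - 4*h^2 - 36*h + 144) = (h - 2)/(h - 6)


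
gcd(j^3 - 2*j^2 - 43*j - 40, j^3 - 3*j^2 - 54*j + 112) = j - 8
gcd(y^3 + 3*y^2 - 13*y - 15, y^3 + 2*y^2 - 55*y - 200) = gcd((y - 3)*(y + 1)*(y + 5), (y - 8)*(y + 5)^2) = y + 5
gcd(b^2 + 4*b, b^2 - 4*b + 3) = 1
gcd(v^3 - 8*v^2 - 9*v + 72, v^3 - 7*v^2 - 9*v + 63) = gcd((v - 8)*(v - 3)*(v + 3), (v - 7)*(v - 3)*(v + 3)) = v^2 - 9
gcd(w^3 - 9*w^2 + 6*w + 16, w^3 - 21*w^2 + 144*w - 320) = w - 8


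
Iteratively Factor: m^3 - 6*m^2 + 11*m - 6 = (m - 1)*(m^2 - 5*m + 6) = (m - 3)*(m - 1)*(m - 2)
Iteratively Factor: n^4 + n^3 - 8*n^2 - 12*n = (n)*(n^3 + n^2 - 8*n - 12) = n*(n - 3)*(n^2 + 4*n + 4) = n*(n - 3)*(n + 2)*(n + 2)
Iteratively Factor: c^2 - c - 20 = (c - 5)*(c + 4)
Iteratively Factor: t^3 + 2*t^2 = (t)*(t^2 + 2*t) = t*(t + 2)*(t)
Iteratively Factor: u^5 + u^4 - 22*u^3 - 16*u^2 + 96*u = (u - 2)*(u^4 + 3*u^3 - 16*u^2 - 48*u) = (u - 4)*(u - 2)*(u^3 + 7*u^2 + 12*u) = (u - 4)*(u - 2)*(u + 3)*(u^2 + 4*u) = u*(u - 4)*(u - 2)*(u + 3)*(u + 4)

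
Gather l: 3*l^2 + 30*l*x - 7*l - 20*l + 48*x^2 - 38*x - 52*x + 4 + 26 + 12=3*l^2 + l*(30*x - 27) + 48*x^2 - 90*x + 42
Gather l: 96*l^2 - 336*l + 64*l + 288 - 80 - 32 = 96*l^2 - 272*l + 176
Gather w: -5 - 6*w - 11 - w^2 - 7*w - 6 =-w^2 - 13*w - 22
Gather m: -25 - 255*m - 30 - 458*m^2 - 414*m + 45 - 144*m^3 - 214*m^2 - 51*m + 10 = -144*m^3 - 672*m^2 - 720*m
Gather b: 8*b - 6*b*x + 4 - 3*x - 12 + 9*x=b*(8 - 6*x) + 6*x - 8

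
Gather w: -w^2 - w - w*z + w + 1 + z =-w^2 - w*z + z + 1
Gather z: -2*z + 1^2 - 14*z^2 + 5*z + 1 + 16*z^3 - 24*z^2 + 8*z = 16*z^3 - 38*z^2 + 11*z + 2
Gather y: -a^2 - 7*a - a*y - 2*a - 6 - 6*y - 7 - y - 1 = -a^2 - 9*a + y*(-a - 7) - 14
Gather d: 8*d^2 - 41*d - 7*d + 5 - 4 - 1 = 8*d^2 - 48*d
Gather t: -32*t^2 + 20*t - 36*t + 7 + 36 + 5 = -32*t^2 - 16*t + 48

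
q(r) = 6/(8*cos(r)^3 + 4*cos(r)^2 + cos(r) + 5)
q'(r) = 6*(24*sin(r)*cos(r)^2 + 8*sin(r)*cos(r) + sin(r))/(8*cos(r)^3 + 4*cos(r)^2 + cos(r) + 5)^2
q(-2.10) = 1.34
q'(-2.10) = -0.79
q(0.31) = 0.36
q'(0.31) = 0.20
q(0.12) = 0.34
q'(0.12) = 0.07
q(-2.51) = 2.31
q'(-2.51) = -5.36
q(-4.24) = 1.30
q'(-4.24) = 0.58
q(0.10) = 0.34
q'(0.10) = 0.06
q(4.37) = 1.25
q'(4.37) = -0.25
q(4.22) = 1.31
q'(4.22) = -0.65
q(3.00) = 35.69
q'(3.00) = 497.28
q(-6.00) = 0.36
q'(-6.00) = 0.18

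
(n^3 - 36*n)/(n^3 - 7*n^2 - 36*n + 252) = n/(n - 7)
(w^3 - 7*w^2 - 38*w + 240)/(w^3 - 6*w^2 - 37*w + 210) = (w - 8)/(w - 7)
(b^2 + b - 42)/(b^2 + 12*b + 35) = (b - 6)/(b + 5)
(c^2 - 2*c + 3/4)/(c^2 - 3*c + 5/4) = (2*c - 3)/(2*c - 5)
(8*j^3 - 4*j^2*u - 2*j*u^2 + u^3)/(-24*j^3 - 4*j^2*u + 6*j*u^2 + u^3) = (-2*j + u)/(6*j + u)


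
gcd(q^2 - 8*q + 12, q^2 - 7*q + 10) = q - 2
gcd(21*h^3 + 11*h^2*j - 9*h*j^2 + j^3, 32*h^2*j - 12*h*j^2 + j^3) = 1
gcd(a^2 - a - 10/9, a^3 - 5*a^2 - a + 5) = 1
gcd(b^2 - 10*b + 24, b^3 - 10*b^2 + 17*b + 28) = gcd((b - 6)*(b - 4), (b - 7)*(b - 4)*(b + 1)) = b - 4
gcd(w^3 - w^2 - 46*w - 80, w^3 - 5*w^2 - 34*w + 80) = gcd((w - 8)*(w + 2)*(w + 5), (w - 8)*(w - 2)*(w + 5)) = w^2 - 3*w - 40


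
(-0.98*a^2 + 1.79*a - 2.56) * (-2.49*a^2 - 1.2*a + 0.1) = 2.4402*a^4 - 3.2811*a^3 + 4.1284*a^2 + 3.251*a - 0.256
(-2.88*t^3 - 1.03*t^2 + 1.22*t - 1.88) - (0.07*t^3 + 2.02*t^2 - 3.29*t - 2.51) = -2.95*t^3 - 3.05*t^2 + 4.51*t + 0.63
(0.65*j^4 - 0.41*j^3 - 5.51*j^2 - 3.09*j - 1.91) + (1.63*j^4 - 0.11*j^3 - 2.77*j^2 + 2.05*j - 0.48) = 2.28*j^4 - 0.52*j^3 - 8.28*j^2 - 1.04*j - 2.39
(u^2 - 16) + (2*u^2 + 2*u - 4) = 3*u^2 + 2*u - 20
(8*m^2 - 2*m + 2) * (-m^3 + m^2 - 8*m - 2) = -8*m^5 + 10*m^4 - 68*m^3 + 2*m^2 - 12*m - 4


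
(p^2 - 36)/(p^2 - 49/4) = 4*(p^2 - 36)/(4*p^2 - 49)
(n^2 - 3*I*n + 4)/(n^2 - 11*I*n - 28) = (n + I)/(n - 7*I)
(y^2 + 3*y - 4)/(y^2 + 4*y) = (y - 1)/y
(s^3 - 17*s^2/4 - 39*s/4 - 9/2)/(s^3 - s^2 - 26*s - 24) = (s + 3/4)/(s + 4)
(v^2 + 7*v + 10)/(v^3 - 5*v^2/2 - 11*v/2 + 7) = 2*(v + 5)/(2*v^2 - 9*v + 7)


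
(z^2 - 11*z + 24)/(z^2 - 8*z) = (z - 3)/z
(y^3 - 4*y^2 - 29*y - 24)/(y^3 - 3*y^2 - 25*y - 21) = (y - 8)/(y - 7)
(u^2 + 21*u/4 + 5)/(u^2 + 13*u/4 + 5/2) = (u + 4)/(u + 2)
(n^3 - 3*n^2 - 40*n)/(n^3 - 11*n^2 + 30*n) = (n^2 - 3*n - 40)/(n^2 - 11*n + 30)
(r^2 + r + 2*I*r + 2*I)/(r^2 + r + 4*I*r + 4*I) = (r + 2*I)/(r + 4*I)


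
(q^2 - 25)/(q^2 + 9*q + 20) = (q - 5)/(q + 4)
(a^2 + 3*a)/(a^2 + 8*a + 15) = a/(a + 5)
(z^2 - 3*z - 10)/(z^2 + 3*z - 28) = (z^2 - 3*z - 10)/(z^2 + 3*z - 28)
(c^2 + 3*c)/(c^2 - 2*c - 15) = c/(c - 5)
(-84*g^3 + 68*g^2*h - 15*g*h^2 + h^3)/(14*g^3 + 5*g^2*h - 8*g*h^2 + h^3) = (-6*g + h)/(g + h)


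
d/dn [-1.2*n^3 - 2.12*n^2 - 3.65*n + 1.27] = -3.6*n^2 - 4.24*n - 3.65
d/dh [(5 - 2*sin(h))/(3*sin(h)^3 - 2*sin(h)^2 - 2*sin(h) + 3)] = (12*sin(h)^3 - 49*sin(h)^2 + 20*sin(h) + 4)*cos(h)/((sin(h) + 1)^2*(3*sin(h)^2 - 5*sin(h) + 3)^2)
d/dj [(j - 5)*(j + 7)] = 2*j + 2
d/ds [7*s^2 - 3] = 14*s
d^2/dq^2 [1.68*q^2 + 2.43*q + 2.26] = 3.36000000000000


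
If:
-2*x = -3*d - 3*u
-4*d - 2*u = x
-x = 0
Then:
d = 0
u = 0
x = 0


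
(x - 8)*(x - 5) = x^2 - 13*x + 40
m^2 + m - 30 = (m - 5)*(m + 6)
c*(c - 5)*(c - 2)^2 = c^4 - 9*c^3 + 24*c^2 - 20*c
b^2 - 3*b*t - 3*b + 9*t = (b - 3)*(b - 3*t)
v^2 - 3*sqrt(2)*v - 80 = (v - 8*sqrt(2))*(v + 5*sqrt(2))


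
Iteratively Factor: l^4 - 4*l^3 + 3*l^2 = (l)*(l^3 - 4*l^2 + 3*l) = l*(l - 1)*(l^2 - 3*l) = l*(l - 3)*(l - 1)*(l)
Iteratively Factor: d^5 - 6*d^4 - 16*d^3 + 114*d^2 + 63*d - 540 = (d + 3)*(d^4 - 9*d^3 + 11*d^2 + 81*d - 180) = (d - 4)*(d + 3)*(d^3 - 5*d^2 - 9*d + 45) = (d - 4)*(d - 3)*(d + 3)*(d^2 - 2*d - 15) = (d - 4)*(d - 3)*(d + 3)^2*(d - 5)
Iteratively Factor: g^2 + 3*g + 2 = (g + 2)*(g + 1)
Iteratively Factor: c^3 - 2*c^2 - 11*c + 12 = (c - 1)*(c^2 - c - 12) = (c - 1)*(c + 3)*(c - 4)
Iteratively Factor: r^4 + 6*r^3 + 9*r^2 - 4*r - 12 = (r + 3)*(r^3 + 3*r^2 - 4) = (r + 2)*(r + 3)*(r^2 + r - 2) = (r + 2)^2*(r + 3)*(r - 1)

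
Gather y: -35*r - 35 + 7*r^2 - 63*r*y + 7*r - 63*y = 7*r^2 - 28*r + y*(-63*r - 63) - 35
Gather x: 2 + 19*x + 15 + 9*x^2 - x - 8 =9*x^2 + 18*x + 9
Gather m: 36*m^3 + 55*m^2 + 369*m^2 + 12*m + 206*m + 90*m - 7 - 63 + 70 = 36*m^3 + 424*m^2 + 308*m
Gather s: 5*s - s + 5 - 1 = 4*s + 4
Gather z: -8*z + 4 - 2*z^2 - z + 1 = -2*z^2 - 9*z + 5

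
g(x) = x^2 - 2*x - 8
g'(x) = 2*x - 2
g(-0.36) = -7.15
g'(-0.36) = -2.72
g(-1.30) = -3.71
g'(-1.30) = -4.60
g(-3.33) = 9.75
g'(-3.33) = -8.66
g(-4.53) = 21.58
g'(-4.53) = -11.06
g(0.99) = -9.00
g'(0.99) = -0.02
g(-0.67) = -6.21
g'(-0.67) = -3.34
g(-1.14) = -4.42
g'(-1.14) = -4.28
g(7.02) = 27.24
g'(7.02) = 12.04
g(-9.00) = 91.00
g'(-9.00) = -20.00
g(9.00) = 55.00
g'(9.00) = 16.00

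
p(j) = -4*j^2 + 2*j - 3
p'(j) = 2 - 8*j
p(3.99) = -58.70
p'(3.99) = -29.92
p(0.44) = -2.89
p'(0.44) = -1.52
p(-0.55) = -5.31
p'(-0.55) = 6.40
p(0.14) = -2.80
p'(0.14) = 0.88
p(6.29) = -148.68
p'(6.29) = -48.32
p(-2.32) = -29.17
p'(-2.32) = 20.56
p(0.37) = -2.81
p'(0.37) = -0.96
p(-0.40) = -4.44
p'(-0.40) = 5.20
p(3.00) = -33.00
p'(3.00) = -22.00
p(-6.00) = -159.00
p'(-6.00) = 50.00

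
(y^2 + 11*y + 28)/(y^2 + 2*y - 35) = (y + 4)/(y - 5)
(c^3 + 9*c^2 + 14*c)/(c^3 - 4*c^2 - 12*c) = (c + 7)/(c - 6)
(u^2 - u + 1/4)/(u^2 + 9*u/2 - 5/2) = (u - 1/2)/(u + 5)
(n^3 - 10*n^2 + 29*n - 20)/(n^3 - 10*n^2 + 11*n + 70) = (n^2 - 5*n + 4)/(n^2 - 5*n - 14)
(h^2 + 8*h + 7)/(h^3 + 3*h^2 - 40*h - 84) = (h + 1)/(h^2 - 4*h - 12)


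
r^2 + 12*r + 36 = (r + 6)^2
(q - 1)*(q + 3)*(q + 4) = q^3 + 6*q^2 + 5*q - 12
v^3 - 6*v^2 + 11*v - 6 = (v - 3)*(v - 2)*(v - 1)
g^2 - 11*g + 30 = (g - 6)*(g - 5)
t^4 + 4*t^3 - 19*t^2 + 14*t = t*(t - 2)*(t - 1)*(t + 7)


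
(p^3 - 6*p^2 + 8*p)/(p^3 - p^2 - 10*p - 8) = p*(p - 2)/(p^2 + 3*p + 2)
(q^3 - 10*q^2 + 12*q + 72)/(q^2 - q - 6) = (q^2 - 12*q + 36)/(q - 3)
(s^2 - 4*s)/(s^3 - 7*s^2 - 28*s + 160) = s/(s^2 - 3*s - 40)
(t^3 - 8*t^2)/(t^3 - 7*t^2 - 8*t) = t/(t + 1)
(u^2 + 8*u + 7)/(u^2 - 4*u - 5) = (u + 7)/(u - 5)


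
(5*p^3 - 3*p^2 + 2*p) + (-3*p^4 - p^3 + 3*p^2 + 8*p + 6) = -3*p^4 + 4*p^3 + 10*p + 6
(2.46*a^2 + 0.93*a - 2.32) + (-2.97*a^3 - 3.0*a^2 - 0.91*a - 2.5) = -2.97*a^3 - 0.54*a^2 + 0.02*a - 4.82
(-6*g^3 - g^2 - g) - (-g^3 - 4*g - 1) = -5*g^3 - g^2 + 3*g + 1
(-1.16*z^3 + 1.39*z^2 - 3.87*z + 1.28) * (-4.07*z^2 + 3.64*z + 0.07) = 4.7212*z^5 - 9.8797*z^4 + 20.7293*z^3 - 19.1991*z^2 + 4.3883*z + 0.0896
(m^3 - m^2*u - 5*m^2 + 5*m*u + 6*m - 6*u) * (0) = 0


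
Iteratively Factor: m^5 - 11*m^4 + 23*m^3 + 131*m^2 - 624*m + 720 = (m - 3)*(m^4 - 8*m^3 - m^2 + 128*m - 240) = (m - 3)^2*(m^3 - 5*m^2 - 16*m + 80) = (m - 4)*(m - 3)^2*(m^2 - m - 20) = (m - 5)*(m - 4)*(m - 3)^2*(m + 4)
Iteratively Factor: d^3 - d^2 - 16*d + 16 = (d - 1)*(d^2 - 16) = (d - 4)*(d - 1)*(d + 4)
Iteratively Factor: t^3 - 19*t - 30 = (t + 2)*(t^2 - 2*t - 15) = (t + 2)*(t + 3)*(t - 5)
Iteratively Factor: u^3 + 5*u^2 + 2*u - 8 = (u + 2)*(u^2 + 3*u - 4) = (u - 1)*(u + 2)*(u + 4)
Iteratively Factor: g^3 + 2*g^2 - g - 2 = (g + 2)*(g^2 - 1) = (g - 1)*(g + 2)*(g + 1)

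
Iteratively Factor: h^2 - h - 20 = (h - 5)*(h + 4)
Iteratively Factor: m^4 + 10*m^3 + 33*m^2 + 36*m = (m + 3)*(m^3 + 7*m^2 + 12*m) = (m + 3)^2*(m^2 + 4*m) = (m + 3)^2*(m + 4)*(m)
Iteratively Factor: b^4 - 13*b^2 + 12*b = (b + 4)*(b^3 - 4*b^2 + 3*b) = (b - 1)*(b + 4)*(b^2 - 3*b) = b*(b - 1)*(b + 4)*(b - 3)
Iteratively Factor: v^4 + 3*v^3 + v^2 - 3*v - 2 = (v + 1)*(v^3 + 2*v^2 - v - 2) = (v + 1)^2*(v^2 + v - 2) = (v + 1)^2*(v + 2)*(v - 1)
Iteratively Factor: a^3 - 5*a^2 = (a)*(a^2 - 5*a) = a^2*(a - 5)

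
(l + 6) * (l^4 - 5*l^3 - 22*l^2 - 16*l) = l^5 + l^4 - 52*l^3 - 148*l^2 - 96*l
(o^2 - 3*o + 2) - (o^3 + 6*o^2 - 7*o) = -o^3 - 5*o^2 + 4*o + 2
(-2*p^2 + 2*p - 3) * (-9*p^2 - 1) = 18*p^4 - 18*p^3 + 29*p^2 - 2*p + 3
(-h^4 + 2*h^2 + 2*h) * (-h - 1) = h^5 + h^4 - 2*h^3 - 4*h^2 - 2*h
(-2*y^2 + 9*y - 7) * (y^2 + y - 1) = -2*y^4 + 7*y^3 + 4*y^2 - 16*y + 7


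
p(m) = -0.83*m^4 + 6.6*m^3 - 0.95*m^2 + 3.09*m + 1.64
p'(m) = -3.32*m^3 + 19.8*m^2 - 1.9*m + 3.09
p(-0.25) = 0.70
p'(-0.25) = 4.85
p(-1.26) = -19.06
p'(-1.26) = 43.56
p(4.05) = 213.71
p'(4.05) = 99.62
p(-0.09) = 1.35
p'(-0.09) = 3.42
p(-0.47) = -0.75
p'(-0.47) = 8.70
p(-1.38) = -24.79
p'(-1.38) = 52.14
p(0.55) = 4.07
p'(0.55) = 7.48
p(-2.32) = -117.10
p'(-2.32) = 155.53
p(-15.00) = -64552.21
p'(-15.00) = 15691.59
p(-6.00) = -2552.38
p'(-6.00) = 1444.41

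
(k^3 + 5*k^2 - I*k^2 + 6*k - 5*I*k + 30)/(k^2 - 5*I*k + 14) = (k^2 + k*(5 - 3*I) - 15*I)/(k - 7*I)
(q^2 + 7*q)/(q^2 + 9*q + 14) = q/(q + 2)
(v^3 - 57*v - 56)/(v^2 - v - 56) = v + 1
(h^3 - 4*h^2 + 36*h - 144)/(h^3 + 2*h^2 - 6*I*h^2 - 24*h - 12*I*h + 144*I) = (h + 6*I)/(h + 6)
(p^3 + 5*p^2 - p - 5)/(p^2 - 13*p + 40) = (p^3 + 5*p^2 - p - 5)/(p^2 - 13*p + 40)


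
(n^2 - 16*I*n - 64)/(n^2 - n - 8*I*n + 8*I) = (n - 8*I)/(n - 1)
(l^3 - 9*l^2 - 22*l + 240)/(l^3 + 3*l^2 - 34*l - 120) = (l - 8)/(l + 4)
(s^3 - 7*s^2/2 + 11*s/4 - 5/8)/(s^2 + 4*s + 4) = (8*s^3 - 28*s^2 + 22*s - 5)/(8*(s^2 + 4*s + 4))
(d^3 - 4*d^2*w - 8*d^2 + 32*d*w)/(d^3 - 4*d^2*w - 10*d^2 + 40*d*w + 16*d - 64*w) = d/(d - 2)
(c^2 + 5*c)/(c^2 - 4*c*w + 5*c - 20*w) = c/(c - 4*w)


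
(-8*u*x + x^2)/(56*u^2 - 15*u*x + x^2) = x/(-7*u + x)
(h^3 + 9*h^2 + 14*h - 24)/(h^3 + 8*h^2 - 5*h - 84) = (h^2 + 5*h - 6)/(h^2 + 4*h - 21)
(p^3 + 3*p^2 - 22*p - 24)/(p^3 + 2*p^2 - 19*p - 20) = (p + 6)/(p + 5)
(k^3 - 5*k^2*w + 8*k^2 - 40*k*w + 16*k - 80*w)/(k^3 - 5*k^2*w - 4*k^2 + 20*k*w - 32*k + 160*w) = (k + 4)/(k - 8)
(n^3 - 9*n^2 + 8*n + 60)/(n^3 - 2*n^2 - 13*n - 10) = (n - 6)/(n + 1)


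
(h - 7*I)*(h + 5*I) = h^2 - 2*I*h + 35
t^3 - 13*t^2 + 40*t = t*(t - 8)*(t - 5)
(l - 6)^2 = l^2 - 12*l + 36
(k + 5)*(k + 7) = k^2 + 12*k + 35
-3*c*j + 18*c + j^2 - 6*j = (-3*c + j)*(j - 6)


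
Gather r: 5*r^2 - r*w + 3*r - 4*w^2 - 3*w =5*r^2 + r*(3 - w) - 4*w^2 - 3*w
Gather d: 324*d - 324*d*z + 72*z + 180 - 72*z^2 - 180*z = d*(324 - 324*z) - 72*z^2 - 108*z + 180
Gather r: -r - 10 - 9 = -r - 19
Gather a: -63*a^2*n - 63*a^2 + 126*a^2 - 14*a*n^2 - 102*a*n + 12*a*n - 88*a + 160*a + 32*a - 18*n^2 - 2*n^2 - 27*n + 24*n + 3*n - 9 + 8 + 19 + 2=a^2*(63 - 63*n) + a*(-14*n^2 - 90*n + 104) - 20*n^2 + 20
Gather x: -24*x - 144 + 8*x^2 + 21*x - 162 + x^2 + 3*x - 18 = 9*x^2 - 324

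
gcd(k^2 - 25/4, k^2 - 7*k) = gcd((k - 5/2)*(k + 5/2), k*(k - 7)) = 1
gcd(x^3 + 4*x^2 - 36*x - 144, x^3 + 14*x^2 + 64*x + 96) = x^2 + 10*x + 24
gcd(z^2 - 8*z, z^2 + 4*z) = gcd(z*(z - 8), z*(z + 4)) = z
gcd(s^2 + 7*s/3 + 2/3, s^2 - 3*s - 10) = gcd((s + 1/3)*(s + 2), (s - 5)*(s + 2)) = s + 2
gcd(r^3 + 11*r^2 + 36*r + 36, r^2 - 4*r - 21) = r + 3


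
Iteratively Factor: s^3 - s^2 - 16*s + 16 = (s - 4)*(s^2 + 3*s - 4) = (s - 4)*(s - 1)*(s + 4)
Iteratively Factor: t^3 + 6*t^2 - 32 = (t + 4)*(t^2 + 2*t - 8) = (t + 4)^2*(t - 2)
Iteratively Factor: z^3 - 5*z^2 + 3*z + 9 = (z - 3)*(z^2 - 2*z - 3) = (z - 3)^2*(z + 1)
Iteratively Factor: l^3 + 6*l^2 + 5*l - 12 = (l + 4)*(l^2 + 2*l - 3) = (l + 3)*(l + 4)*(l - 1)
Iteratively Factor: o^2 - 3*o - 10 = (o - 5)*(o + 2)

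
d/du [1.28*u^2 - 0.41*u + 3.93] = 2.56*u - 0.41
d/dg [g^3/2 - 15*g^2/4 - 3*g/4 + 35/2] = 3*g^2/2 - 15*g/2 - 3/4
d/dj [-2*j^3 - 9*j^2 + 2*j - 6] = -6*j^2 - 18*j + 2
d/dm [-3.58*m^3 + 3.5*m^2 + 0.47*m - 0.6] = -10.74*m^2 + 7.0*m + 0.47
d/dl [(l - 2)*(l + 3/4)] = 2*l - 5/4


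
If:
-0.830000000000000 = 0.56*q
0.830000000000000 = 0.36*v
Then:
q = -1.48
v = 2.31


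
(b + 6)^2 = b^2 + 12*b + 36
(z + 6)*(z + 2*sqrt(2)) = z^2 + 2*sqrt(2)*z + 6*z + 12*sqrt(2)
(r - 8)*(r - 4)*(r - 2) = r^3 - 14*r^2 + 56*r - 64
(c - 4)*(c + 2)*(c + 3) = c^3 + c^2 - 14*c - 24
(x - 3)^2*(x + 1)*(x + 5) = x^4 - 22*x^2 + 24*x + 45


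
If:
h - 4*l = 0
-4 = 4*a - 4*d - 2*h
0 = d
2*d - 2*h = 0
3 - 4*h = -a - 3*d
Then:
No Solution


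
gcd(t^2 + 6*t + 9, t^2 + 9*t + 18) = t + 3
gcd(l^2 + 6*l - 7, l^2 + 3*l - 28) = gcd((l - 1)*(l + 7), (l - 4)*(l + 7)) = l + 7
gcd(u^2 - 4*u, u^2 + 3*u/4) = u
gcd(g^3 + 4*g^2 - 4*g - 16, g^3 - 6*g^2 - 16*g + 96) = g + 4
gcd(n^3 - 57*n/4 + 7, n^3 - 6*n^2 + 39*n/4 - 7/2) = n^2 - 4*n + 7/4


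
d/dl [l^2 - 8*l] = 2*l - 8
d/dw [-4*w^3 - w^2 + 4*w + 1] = -12*w^2 - 2*w + 4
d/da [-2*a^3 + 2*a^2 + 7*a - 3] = -6*a^2 + 4*a + 7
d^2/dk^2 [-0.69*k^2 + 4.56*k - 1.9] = -1.38000000000000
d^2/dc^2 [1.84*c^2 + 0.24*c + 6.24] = 3.68000000000000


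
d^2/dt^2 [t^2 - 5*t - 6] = 2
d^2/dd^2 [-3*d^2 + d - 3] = -6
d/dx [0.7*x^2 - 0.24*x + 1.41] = 1.4*x - 0.24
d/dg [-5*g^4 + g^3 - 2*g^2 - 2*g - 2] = -20*g^3 + 3*g^2 - 4*g - 2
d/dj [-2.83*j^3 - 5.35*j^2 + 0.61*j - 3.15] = -8.49*j^2 - 10.7*j + 0.61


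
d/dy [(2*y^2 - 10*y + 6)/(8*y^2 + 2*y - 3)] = 6*(14*y^2 - 18*y + 3)/(64*y^4 + 32*y^3 - 44*y^2 - 12*y + 9)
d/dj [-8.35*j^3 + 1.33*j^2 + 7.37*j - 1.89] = -25.05*j^2 + 2.66*j + 7.37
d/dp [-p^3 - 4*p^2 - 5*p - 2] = -3*p^2 - 8*p - 5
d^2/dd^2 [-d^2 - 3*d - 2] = -2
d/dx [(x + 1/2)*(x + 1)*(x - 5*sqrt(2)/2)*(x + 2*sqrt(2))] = 4*x^3 - 3*sqrt(2)*x^2/2 + 9*x^2/2 - 19*x - 3*sqrt(2)*x/2 - 15 - sqrt(2)/4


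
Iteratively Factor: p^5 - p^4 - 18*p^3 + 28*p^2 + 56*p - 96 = (p - 2)*(p^4 + p^3 - 16*p^2 - 4*p + 48) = (p - 2)^2*(p^3 + 3*p^2 - 10*p - 24) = (p - 2)^2*(p + 2)*(p^2 + p - 12) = (p - 2)^2*(p + 2)*(p + 4)*(p - 3)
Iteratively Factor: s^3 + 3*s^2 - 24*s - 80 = (s - 5)*(s^2 + 8*s + 16) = (s - 5)*(s + 4)*(s + 4)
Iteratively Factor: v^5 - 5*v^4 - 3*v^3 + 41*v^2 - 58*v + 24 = (v - 4)*(v^4 - v^3 - 7*v^2 + 13*v - 6) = (v - 4)*(v - 2)*(v^3 + v^2 - 5*v + 3) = (v - 4)*(v - 2)*(v + 3)*(v^2 - 2*v + 1) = (v - 4)*(v - 2)*(v - 1)*(v + 3)*(v - 1)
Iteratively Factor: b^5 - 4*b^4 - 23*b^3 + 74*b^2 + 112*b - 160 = (b + 4)*(b^4 - 8*b^3 + 9*b^2 + 38*b - 40) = (b - 1)*(b + 4)*(b^3 - 7*b^2 + 2*b + 40) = (b - 1)*(b + 2)*(b + 4)*(b^2 - 9*b + 20) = (b - 5)*(b - 1)*(b + 2)*(b + 4)*(b - 4)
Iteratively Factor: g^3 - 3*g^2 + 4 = (g - 2)*(g^2 - g - 2) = (g - 2)^2*(g + 1)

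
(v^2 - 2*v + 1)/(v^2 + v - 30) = (v^2 - 2*v + 1)/(v^2 + v - 30)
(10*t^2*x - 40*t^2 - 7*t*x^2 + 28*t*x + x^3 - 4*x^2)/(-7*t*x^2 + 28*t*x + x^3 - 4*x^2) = (10*t^2 - 7*t*x + x^2)/(x*(-7*t + x))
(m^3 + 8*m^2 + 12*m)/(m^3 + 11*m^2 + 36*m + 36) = m/(m + 3)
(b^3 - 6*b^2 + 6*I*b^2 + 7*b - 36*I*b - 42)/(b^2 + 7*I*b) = b - 6 - I + 6*I/b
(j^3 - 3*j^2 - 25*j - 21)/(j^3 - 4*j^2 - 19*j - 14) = (j + 3)/(j + 2)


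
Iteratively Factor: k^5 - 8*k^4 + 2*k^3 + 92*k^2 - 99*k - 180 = (k - 4)*(k^4 - 4*k^3 - 14*k^2 + 36*k + 45) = (k - 4)*(k + 3)*(k^3 - 7*k^2 + 7*k + 15) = (k - 5)*(k - 4)*(k + 3)*(k^2 - 2*k - 3) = (k - 5)*(k - 4)*(k + 1)*(k + 3)*(k - 3)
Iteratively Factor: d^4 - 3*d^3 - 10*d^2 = (d - 5)*(d^3 + 2*d^2) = d*(d - 5)*(d^2 + 2*d) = d^2*(d - 5)*(d + 2)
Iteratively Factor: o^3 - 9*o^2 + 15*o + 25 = (o + 1)*(o^2 - 10*o + 25) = (o - 5)*(o + 1)*(o - 5)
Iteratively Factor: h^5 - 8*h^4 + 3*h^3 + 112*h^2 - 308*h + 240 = (h + 4)*(h^4 - 12*h^3 + 51*h^2 - 92*h + 60) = (h - 2)*(h + 4)*(h^3 - 10*h^2 + 31*h - 30) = (h - 2)^2*(h + 4)*(h^2 - 8*h + 15) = (h - 5)*(h - 2)^2*(h + 4)*(h - 3)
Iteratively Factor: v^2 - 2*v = (v)*(v - 2)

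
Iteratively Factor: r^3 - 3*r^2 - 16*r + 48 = (r - 4)*(r^2 + r - 12) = (r - 4)*(r + 4)*(r - 3)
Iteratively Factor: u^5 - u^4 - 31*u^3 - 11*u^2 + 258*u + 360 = (u + 2)*(u^4 - 3*u^3 - 25*u^2 + 39*u + 180) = (u - 5)*(u + 2)*(u^3 + 2*u^2 - 15*u - 36) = (u - 5)*(u + 2)*(u + 3)*(u^2 - u - 12) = (u - 5)*(u - 4)*(u + 2)*(u + 3)*(u + 3)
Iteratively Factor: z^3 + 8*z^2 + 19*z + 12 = (z + 4)*(z^2 + 4*z + 3) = (z + 1)*(z + 4)*(z + 3)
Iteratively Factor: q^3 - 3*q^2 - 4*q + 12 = (q + 2)*(q^2 - 5*q + 6) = (q - 2)*(q + 2)*(q - 3)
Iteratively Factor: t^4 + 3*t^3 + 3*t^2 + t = (t + 1)*(t^3 + 2*t^2 + t) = t*(t + 1)*(t^2 + 2*t + 1) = t*(t + 1)^2*(t + 1)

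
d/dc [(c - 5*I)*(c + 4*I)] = 2*c - I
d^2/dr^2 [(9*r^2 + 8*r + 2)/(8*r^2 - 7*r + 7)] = 2*(1016*r^3 - 1128*r^2 - 1680*r + 819)/(512*r^6 - 1344*r^5 + 2520*r^4 - 2695*r^3 + 2205*r^2 - 1029*r + 343)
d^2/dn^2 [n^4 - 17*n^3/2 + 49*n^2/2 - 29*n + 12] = 12*n^2 - 51*n + 49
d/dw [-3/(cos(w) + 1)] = -3*sin(w)/(cos(w) + 1)^2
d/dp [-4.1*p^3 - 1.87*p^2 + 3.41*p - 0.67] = -12.3*p^2 - 3.74*p + 3.41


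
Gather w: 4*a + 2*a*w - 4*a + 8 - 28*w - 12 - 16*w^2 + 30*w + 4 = -16*w^2 + w*(2*a + 2)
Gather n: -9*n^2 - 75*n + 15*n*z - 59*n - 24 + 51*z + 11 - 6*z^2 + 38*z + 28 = -9*n^2 + n*(15*z - 134) - 6*z^2 + 89*z + 15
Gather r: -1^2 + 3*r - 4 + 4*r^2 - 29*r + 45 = 4*r^2 - 26*r + 40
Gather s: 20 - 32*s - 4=16 - 32*s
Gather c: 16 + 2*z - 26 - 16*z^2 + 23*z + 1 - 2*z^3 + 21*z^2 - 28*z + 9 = -2*z^3 + 5*z^2 - 3*z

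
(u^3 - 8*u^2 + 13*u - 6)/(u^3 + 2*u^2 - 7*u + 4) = (u - 6)/(u + 4)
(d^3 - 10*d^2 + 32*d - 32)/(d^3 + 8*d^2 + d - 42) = (d^2 - 8*d + 16)/(d^2 + 10*d + 21)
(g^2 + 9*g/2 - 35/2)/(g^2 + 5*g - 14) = (g - 5/2)/(g - 2)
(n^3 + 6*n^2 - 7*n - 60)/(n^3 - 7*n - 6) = (n^2 + 9*n + 20)/(n^2 + 3*n + 2)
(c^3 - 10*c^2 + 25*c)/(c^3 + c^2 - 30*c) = (c - 5)/(c + 6)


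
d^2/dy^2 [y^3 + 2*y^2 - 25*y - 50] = 6*y + 4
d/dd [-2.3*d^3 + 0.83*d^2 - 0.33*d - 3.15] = -6.9*d^2 + 1.66*d - 0.33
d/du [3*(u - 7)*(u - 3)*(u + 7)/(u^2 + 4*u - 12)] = 3*u*(u^3 + 8*u^2 + u - 222)/(u^4 + 8*u^3 - 8*u^2 - 96*u + 144)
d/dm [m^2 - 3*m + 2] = 2*m - 3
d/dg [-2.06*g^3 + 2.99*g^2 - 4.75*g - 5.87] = -6.18*g^2 + 5.98*g - 4.75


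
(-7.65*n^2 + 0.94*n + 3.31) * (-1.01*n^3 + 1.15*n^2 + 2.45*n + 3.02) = 7.7265*n^5 - 9.7469*n^4 - 21.0046*n^3 - 16.9935*n^2 + 10.9483*n + 9.9962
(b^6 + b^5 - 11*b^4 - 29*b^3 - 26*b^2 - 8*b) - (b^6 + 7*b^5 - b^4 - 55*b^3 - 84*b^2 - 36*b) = -6*b^5 - 10*b^4 + 26*b^3 + 58*b^2 + 28*b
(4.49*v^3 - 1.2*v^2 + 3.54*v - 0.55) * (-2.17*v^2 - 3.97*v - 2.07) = -9.7433*v^5 - 15.2213*v^4 - 12.2121*v^3 - 10.3763*v^2 - 5.1443*v + 1.1385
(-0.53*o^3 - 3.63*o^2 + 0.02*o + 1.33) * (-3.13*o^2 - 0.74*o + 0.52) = 1.6589*o^5 + 11.7541*o^4 + 2.348*o^3 - 6.0653*o^2 - 0.9738*o + 0.6916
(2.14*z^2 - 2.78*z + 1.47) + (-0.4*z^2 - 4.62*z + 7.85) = 1.74*z^2 - 7.4*z + 9.32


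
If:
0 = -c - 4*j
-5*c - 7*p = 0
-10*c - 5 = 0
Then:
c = -1/2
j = 1/8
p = 5/14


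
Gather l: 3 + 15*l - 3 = 15*l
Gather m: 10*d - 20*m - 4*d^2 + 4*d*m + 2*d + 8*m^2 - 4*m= -4*d^2 + 12*d + 8*m^2 + m*(4*d - 24)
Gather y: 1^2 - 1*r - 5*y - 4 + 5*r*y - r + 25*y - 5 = -2*r + y*(5*r + 20) - 8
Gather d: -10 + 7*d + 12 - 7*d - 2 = 0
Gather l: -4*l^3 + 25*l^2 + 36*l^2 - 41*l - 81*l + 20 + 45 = -4*l^3 + 61*l^2 - 122*l + 65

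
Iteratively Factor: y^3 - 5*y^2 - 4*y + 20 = (y - 2)*(y^2 - 3*y - 10) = (y - 5)*(y - 2)*(y + 2)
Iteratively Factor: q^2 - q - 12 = (q + 3)*(q - 4)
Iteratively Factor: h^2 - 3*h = (h)*(h - 3)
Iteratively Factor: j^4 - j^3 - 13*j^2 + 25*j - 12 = (j - 1)*(j^3 - 13*j + 12) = (j - 1)^2*(j^2 + j - 12) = (j - 1)^2*(j + 4)*(j - 3)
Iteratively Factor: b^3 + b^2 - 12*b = (b - 3)*(b^2 + 4*b) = (b - 3)*(b + 4)*(b)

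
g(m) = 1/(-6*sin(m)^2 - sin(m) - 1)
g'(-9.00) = 1.39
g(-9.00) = -0.62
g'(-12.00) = 0.59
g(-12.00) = -0.31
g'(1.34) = 0.05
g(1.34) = -0.13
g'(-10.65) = -0.08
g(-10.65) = -0.14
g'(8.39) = -0.15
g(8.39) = -0.16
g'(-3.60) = -0.83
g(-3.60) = -0.38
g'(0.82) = 0.27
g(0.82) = -0.20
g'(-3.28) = -1.68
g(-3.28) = -0.80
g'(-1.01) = -0.25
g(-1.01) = -0.22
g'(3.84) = 0.64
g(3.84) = -0.35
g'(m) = (12*sin(m)*cos(m) + cos(m))/(-6*sin(m)^2 - sin(m) - 1)^2 = (12*sin(m) + 1)*cos(m)/(6*sin(m)^2 + sin(m) + 1)^2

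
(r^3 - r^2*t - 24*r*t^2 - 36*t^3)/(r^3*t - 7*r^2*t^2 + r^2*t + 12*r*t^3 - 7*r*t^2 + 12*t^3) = (r^3 - r^2*t - 24*r*t^2 - 36*t^3)/(t*(r^3 - 7*r^2*t + r^2 + 12*r*t^2 - 7*r*t + 12*t^2))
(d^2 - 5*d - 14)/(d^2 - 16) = (d^2 - 5*d - 14)/(d^2 - 16)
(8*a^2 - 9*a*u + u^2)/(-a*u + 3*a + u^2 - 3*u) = (-8*a + u)/(u - 3)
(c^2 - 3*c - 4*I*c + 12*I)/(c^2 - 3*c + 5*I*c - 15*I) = (c - 4*I)/(c + 5*I)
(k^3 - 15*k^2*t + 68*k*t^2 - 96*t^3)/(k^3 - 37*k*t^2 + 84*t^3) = (k - 8*t)/(k + 7*t)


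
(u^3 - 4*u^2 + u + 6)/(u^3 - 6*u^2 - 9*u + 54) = (u^2 - u - 2)/(u^2 - 3*u - 18)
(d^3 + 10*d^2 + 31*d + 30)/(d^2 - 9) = (d^2 + 7*d + 10)/(d - 3)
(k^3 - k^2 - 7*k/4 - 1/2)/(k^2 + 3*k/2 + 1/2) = (k^2 - 3*k/2 - 1)/(k + 1)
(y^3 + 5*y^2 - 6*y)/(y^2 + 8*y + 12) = y*(y - 1)/(y + 2)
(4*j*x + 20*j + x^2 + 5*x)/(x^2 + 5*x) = (4*j + x)/x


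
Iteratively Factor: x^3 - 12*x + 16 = (x - 2)*(x^2 + 2*x - 8) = (x - 2)*(x + 4)*(x - 2)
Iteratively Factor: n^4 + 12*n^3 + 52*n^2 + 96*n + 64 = (n + 4)*(n^3 + 8*n^2 + 20*n + 16) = (n + 2)*(n + 4)*(n^2 + 6*n + 8) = (n + 2)*(n + 4)^2*(n + 2)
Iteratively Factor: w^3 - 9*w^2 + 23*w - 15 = (w - 1)*(w^2 - 8*w + 15) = (w - 5)*(w - 1)*(w - 3)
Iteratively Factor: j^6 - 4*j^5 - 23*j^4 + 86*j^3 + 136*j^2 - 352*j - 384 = (j - 3)*(j^5 - j^4 - 26*j^3 + 8*j^2 + 160*j + 128) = (j - 4)*(j - 3)*(j^4 + 3*j^3 - 14*j^2 - 48*j - 32) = (j - 4)*(j - 3)*(j + 2)*(j^3 + j^2 - 16*j - 16) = (j - 4)^2*(j - 3)*(j + 2)*(j^2 + 5*j + 4) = (j - 4)^2*(j - 3)*(j + 1)*(j + 2)*(j + 4)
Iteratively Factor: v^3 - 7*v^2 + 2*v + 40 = (v - 4)*(v^2 - 3*v - 10) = (v - 4)*(v + 2)*(v - 5)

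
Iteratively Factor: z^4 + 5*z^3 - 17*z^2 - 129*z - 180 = (z - 5)*(z^3 + 10*z^2 + 33*z + 36) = (z - 5)*(z + 3)*(z^2 + 7*z + 12) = (z - 5)*(z + 3)*(z + 4)*(z + 3)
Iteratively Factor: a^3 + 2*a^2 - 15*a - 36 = (a + 3)*(a^2 - a - 12) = (a - 4)*(a + 3)*(a + 3)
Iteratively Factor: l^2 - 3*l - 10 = (l + 2)*(l - 5)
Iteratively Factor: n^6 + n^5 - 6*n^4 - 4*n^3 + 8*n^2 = (n + 2)*(n^5 - n^4 - 4*n^3 + 4*n^2) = n*(n + 2)*(n^4 - n^3 - 4*n^2 + 4*n) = n*(n - 1)*(n + 2)*(n^3 - 4*n) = n*(n - 2)*(n - 1)*(n + 2)*(n^2 + 2*n) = n^2*(n - 2)*(n - 1)*(n + 2)*(n + 2)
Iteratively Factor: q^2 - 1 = (q + 1)*(q - 1)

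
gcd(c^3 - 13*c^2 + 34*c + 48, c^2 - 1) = c + 1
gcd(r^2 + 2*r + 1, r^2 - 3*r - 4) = r + 1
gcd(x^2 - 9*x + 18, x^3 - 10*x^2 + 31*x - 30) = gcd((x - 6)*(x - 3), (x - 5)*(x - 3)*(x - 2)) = x - 3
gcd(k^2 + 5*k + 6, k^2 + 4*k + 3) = k + 3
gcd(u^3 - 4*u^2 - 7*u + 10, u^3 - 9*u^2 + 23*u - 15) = u^2 - 6*u + 5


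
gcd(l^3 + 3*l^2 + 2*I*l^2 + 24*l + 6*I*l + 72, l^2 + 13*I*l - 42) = l + 6*I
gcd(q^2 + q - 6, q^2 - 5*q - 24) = q + 3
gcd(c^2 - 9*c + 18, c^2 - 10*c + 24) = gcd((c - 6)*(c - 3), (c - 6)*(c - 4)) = c - 6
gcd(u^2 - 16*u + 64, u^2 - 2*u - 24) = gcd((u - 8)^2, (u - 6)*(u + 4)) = 1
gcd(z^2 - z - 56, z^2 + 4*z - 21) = z + 7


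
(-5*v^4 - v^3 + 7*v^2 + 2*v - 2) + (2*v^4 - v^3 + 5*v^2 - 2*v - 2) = -3*v^4 - 2*v^3 + 12*v^2 - 4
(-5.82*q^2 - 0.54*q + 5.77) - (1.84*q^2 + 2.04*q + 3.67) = -7.66*q^2 - 2.58*q + 2.1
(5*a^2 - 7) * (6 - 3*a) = -15*a^3 + 30*a^2 + 21*a - 42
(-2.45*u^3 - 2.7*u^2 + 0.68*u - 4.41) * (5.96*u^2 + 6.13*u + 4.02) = -14.602*u^5 - 31.1105*u^4 - 22.3472*u^3 - 32.9692*u^2 - 24.2997*u - 17.7282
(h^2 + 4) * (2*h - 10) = 2*h^3 - 10*h^2 + 8*h - 40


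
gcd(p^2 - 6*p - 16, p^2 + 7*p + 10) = p + 2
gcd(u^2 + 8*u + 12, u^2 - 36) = u + 6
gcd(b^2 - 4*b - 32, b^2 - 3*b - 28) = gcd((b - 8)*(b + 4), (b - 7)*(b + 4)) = b + 4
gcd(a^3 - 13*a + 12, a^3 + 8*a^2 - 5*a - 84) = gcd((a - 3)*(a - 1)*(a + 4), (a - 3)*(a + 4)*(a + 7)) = a^2 + a - 12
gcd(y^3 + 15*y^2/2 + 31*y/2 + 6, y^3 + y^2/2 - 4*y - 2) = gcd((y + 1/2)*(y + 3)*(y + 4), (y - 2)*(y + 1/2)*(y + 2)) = y + 1/2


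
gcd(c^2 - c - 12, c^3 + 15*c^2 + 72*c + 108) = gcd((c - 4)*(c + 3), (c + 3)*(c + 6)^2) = c + 3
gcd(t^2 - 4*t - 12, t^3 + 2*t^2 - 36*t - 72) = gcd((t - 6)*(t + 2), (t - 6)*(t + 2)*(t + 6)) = t^2 - 4*t - 12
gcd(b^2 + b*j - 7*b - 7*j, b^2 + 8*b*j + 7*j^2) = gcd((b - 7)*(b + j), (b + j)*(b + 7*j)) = b + j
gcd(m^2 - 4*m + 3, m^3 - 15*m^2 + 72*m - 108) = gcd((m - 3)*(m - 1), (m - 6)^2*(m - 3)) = m - 3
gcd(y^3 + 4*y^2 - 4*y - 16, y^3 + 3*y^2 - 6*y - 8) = y^2 + 2*y - 8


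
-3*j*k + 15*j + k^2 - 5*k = (-3*j + k)*(k - 5)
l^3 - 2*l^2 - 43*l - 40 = (l - 8)*(l + 1)*(l + 5)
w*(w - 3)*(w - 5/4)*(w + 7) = w^4 + 11*w^3/4 - 26*w^2 + 105*w/4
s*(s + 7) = s^2 + 7*s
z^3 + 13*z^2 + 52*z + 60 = (z + 2)*(z + 5)*(z + 6)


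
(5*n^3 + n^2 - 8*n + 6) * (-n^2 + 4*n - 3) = -5*n^5 + 19*n^4 - 3*n^3 - 41*n^2 + 48*n - 18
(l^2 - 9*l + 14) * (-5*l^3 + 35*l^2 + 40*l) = -5*l^5 + 80*l^4 - 345*l^3 + 130*l^2 + 560*l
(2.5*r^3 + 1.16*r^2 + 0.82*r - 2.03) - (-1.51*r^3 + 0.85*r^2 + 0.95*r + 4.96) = 4.01*r^3 + 0.31*r^2 - 0.13*r - 6.99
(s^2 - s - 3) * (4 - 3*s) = -3*s^3 + 7*s^2 + 5*s - 12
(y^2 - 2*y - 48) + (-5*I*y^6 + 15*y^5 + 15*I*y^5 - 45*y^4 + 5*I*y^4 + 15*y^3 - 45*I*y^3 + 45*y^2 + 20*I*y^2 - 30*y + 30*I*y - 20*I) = -5*I*y^6 + 15*y^5 + 15*I*y^5 - 45*y^4 + 5*I*y^4 + 15*y^3 - 45*I*y^3 + 46*y^2 + 20*I*y^2 - 32*y + 30*I*y - 48 - 20*I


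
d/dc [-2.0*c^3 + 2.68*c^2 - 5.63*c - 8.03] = -6.0*c^2 + 5.36*c - 5.63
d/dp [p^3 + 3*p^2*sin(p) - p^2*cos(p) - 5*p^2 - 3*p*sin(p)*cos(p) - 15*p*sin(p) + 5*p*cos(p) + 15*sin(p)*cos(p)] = p^2*sin(p) + 3*p^2*cos(p) + 3*p^2 + p*sin(p) - 17*p*cos(p) - 3*p*cos(2*p) - 10*p - 15*sin(p) - 3*sin(2*p)/2 + 5*cos(p) + 15*cos(2*p)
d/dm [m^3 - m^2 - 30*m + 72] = 3*m^2 - 2*m - 30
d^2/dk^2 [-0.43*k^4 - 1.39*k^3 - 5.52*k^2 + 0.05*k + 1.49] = -5.16*k^2 - 8.34*k - 11.04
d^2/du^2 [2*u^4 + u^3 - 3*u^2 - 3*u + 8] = 24*u^2 + 6*u - 6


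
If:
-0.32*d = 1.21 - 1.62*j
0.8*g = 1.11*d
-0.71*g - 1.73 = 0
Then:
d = -1.76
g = -2.44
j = 0.40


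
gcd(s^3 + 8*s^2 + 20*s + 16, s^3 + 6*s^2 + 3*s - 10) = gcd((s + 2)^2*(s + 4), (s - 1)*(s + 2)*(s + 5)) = s + 2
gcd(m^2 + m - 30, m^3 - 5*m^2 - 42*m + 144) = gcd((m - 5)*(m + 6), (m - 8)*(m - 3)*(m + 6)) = m + 6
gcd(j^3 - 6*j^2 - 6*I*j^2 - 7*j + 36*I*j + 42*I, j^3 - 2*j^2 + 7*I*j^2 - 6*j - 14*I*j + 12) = 1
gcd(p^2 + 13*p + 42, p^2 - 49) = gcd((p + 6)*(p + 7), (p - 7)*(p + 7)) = p + 7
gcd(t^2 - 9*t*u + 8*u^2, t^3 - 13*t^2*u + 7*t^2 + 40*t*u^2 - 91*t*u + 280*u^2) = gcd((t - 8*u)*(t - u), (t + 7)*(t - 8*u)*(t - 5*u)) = t - 8*u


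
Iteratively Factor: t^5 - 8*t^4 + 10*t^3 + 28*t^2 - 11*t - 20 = (t + 1)*(t^4 - 9*t^3 + 19*t^2 + 9*t - 20) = (t - 5)*(t + 1)*(t^3 - 4*t^2 - t + 4) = (t - 5)*(t + 1)^2*(t^2 - 5*t + 4) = (t - 5)*(t - 1)*(t + 1)^2*(t - 4)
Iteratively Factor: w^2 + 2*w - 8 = (w + 4)*(w - 2)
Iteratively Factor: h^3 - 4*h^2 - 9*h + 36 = (h - 3)*(h^2 - h - 12) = (h - 4)*(h - 3)*(h + 3)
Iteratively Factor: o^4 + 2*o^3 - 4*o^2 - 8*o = (o - 2)*(o^3 + 4*o^2 + 4*o) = (o - 2)*(o + 2)*(o^2 + 2*o) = o*(o - 2)*(o + 2)*(o + 2)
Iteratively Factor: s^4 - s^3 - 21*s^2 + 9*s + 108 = (s + 3)*(s^3 - 4*s^2 - 9*s + 36) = (s + 3)^2*(s^2 - 7*s + 12) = (s - 3)*(s + 3)^2*(s - 4)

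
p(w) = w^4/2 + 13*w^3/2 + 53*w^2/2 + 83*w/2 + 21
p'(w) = 2*w^3 + 39*w^2/2 + 53*w + 83/2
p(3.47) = 828.16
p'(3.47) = 543.77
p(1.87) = 239.89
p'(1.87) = 221.88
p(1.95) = 258.12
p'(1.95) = 233.83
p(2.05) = 282.27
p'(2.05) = 249.33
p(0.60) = 56.91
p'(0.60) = 80.75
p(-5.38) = -28.54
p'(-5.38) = 9.33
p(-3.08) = -0.35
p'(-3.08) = 4.81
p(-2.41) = 0.78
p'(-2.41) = -0.97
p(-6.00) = -30.00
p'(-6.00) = -6.50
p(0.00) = 21.00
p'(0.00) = 41.50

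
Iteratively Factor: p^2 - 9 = (p - 3)*(p + 3)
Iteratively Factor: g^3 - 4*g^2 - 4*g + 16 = (g - 4)*(g^2 - 4) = (g - 4)*(g - 2)*(g + 2)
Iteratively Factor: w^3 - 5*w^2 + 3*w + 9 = (w - 3)*(w^2 - 2*w - 3) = (w - 3)^2*(w + 1)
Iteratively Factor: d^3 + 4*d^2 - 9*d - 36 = (d + 3)*(d^2 + d - 12) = (d - 3)*(d + 3)*(d + 4)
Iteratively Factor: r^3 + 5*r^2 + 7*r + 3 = (r + 1)*(r^2 + 4*r + 3) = (r + 1)^2*(r + 3)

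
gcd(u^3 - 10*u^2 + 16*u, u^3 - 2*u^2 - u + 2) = u - 2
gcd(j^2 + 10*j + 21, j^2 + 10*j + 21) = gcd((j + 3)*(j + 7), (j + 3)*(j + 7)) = j^2 + 10*j + 21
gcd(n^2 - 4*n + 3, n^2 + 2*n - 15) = n - 3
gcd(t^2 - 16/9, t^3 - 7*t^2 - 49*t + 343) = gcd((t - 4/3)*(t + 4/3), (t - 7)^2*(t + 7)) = 1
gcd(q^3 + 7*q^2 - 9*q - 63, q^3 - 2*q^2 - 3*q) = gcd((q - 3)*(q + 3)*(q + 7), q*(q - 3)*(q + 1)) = q - 3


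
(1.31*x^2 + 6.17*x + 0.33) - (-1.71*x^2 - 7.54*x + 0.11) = 3.02*x^2 + 13.71*x + 0.22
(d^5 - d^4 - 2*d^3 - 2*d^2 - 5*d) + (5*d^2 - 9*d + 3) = d^5 - d^4 - 2*d^3 + 3*d^2 - 14*d + 3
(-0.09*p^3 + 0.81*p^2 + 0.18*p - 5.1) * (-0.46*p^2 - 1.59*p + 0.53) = 0.0414*p^5 - 0.2295*p^4 - 1.4184*p^3 + 2.4891*p^2 + 8.2044*p - 2.703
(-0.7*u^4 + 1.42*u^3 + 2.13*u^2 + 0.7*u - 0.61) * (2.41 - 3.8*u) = 2.66*u^5 - 7.083*u^4 - 4.6718*u^3 + 2.4733*u^2 + 4.005*u - 1.4701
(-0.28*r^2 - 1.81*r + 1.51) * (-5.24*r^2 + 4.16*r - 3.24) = 1.4672*r^4 + 8.3196*r^3 - 14.5348*r^2 + 12.146*r - 4.8924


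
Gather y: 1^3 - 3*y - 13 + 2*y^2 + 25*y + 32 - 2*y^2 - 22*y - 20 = 0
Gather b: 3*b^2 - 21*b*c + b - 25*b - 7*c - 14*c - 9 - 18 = 3*b^2 + b*(-21*c - 24) - 21*c - 27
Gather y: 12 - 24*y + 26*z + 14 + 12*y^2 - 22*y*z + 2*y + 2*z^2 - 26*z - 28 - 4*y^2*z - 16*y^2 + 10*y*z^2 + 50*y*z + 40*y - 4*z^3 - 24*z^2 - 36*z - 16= y^2*(-4*z - 4) + y*(10*z^2 + 28*z + 18) - 4*z^3 - 22*z^2 - 36*z - 18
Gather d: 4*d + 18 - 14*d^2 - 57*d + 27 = -14*d^2 - 53*d + 45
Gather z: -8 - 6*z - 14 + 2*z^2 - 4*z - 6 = 2*z^2 - 10*z - 28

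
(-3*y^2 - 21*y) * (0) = 0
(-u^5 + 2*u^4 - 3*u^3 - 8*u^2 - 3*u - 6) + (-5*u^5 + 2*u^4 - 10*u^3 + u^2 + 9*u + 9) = -6*u^5 + 4*u^4 - 13*u^3 - 7*u^2 + 6*u + 3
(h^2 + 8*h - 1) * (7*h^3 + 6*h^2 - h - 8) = 7*h^5 + 62*h^4 + 40*h^3 - 22*h^2 - 63*h + 8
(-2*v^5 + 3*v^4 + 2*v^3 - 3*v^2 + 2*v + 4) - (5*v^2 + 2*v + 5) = -2*v^5 + 3*v^4 + 2*v^3 - 8*v^2 - 1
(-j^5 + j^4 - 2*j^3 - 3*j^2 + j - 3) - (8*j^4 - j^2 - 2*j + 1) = -j^5 - 7*j^4 - 2*j^3 - 2*j^2 + 3*j - 4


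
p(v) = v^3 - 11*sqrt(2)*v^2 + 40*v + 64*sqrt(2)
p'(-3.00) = 160.34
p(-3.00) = -196.50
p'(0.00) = 40.00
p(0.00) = 90.51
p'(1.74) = -5.05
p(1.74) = 118.28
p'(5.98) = -38.77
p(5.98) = -12.74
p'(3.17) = -28.48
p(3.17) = 92.84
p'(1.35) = 3.47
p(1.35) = 118.62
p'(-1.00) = 74.11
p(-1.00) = 33.95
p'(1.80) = -6.28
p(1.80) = 117.94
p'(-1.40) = 89.44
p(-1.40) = 1.28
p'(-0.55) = 58.02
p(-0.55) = 63.64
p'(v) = 3*v^2 - 22*sqrt(2)*v + 40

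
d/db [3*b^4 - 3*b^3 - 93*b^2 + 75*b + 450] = 12*b^3 - 9*b^2 - 186*b + 75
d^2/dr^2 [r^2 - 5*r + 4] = 2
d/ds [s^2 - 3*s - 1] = 2*s - 3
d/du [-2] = 0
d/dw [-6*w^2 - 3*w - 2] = -12*w - 3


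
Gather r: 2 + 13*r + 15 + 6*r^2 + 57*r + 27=6*r^2 + 70*r + 44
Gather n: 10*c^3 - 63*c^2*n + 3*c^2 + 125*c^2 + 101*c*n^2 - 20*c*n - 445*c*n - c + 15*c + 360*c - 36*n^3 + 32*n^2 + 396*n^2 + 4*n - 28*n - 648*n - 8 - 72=10*c^3 + 128*c^2 + 374*c - 36*n^3 + n^2*(101*c + 428) + n*(-63*c^2 - 465*c - 672) - 80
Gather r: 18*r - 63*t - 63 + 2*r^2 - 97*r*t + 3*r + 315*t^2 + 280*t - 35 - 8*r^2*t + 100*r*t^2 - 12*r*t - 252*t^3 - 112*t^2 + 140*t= r^2*(2 - 8*t) + r*(100*t^2 - 109*t + 21) - 252*t^3 + 203*t^2 + 357*t - 98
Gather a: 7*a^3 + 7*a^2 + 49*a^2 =7*a^3 + 56*a^2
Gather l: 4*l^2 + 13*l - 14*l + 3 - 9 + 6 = 4*l^2 - l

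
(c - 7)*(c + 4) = c^2 - 3*c - 28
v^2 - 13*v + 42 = (v - 7)*(v - 6)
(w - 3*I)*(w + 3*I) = w^2 + 9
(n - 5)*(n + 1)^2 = n^3 - 3*n^2 - 9*n - 5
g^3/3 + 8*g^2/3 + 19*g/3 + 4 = (g/3 + 1)*(g + 1)*(g + 4)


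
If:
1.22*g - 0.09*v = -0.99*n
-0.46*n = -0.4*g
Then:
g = 0.0432511491851233*v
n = 0.0376096949435855*v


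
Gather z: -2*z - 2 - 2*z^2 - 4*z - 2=-2*z^2 - 6*z - 4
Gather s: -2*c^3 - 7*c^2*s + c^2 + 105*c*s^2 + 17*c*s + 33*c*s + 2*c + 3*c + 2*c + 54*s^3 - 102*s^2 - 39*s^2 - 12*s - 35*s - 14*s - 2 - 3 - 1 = -2*c^3 + c^2 + 7*c + 54*s^3 + s^2*(105*c - 141) + s*(-7*c^2 + 50*c - 61) - 6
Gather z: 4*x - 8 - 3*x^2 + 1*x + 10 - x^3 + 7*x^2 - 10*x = -x^3 + 4*x^2 - 5*x + 2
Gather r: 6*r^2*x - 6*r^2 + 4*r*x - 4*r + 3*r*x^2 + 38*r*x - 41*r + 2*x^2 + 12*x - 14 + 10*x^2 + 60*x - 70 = r^2*(6*x - 6) + r*(3*x^2 + 42*x - 45) + 12*x^2 + 72*x - 84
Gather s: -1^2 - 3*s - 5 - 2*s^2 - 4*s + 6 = -2*s^2 - 7*s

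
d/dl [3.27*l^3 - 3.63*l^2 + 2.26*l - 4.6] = 9.81*l^2 - 7.26*l + 2.26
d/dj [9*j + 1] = 9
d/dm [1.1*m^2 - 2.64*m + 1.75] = 2.2*m - 2.64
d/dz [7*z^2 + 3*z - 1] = 14*z + 3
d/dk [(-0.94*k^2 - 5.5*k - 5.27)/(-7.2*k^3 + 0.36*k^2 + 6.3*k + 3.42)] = (-6.768*k^4 - 79.2*k^3 - 117.774*k^2 - 2.6352*k + 14.391)/(51.84*k^6 - 5.184*k^5 - 90.5904*k^4 - 44.712*k^3 + 42.1524*k^2 + 43.092*k + 11.6964)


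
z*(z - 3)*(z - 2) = z^3 - 5*z^2 + 6*z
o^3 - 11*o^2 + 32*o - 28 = (o - 7)*(o - 2)^2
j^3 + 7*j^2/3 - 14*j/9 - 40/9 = (j - 4/3)*(j + 5/3)*(j + 2)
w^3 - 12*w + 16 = (w - 2)^2*(w + 4)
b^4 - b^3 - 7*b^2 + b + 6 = (b - 3)*(b - 1)*(b + 1)*(b + 2)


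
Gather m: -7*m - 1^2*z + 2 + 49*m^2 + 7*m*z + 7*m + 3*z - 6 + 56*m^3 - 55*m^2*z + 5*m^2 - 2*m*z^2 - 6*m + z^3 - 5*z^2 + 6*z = 56*m^3 + m^2*(54 - 55*z) + m*(-2*z^2 + 7*z - 6) + z^3 - 5*z^2 + 8*z - 4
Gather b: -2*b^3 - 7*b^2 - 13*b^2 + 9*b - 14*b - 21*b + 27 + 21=-2*b^3 - 20*b^2 - 26*b + 48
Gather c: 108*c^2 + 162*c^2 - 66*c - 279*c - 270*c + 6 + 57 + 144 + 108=270*c^2 - 615*c + 315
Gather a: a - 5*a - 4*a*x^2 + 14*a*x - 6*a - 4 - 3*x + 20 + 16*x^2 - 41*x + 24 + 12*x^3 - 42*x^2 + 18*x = a*(-4*x^2 + 14*x - 10) + 12*x^3 - 26*x^2 - 26*x + 40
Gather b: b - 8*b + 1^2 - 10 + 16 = 7 - 7*b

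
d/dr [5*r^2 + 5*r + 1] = 10*r + 5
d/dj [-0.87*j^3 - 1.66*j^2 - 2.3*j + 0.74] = -2.61*j^2 - 3.32*j - 2.3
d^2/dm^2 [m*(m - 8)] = 2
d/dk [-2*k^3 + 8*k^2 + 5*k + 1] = -6*k^2 + 16*k + 5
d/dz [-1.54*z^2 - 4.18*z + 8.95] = -3.08*z - 4.18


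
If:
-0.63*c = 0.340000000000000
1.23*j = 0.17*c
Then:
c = -0.54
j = -0.07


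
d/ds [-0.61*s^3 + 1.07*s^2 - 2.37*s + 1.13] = -1.83*s^2 + 2.14*s - 2.37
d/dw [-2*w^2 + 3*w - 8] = 3 - 4*w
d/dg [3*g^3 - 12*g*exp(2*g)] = 9*g^2 - 24*g*exp(2*g) - 12*exp(2*g)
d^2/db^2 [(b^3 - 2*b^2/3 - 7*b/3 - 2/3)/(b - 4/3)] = 2*(27*b^3 - 108*b^2 + 144*b - 134)/(27*b^3 - 108*b^2 + 144*b - 64)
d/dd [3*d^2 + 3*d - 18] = 6*d + 3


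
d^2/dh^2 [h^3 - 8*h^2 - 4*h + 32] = 6*h - 16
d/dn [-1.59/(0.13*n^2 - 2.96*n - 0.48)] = (0.4134*n - 4.7064)/(-0.13*n^2 + 2.96*n + 0.48)^2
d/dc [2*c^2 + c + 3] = 4*c + 1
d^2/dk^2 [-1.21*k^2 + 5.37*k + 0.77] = -2.42000000000000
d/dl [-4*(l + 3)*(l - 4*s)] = -8*l + 16*s - 12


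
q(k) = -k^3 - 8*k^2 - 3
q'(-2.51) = 21.26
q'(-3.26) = 20.28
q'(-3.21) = 20.45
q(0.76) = -8.06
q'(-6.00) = -12.00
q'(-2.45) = 21.19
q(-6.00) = -75.00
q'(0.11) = -1.80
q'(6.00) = -204.00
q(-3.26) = -53.37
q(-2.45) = -36.31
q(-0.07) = -3.04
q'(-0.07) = 1.11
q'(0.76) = -13.89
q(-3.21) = -52.36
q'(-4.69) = 9.05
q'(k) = -3*k^2 - 16*k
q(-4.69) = -75.81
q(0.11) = -3.10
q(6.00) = -507.00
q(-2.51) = -37.59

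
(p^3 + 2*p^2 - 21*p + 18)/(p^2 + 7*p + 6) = (p^2 - 4*p + 3)/(p + 1)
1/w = 1/w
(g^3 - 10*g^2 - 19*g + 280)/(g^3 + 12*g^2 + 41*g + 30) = (g^2 - 15*g + 56)/(g^2 + 7*g + 6)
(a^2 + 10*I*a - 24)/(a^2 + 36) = (a + 4*I)/(a - 6*I)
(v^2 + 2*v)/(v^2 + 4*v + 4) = v/(v + 2)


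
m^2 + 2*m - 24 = (m - 4)*(m + 6)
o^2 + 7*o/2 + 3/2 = (o + 1/2)*(o + 3)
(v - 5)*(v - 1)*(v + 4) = v^3 - 2*v^2 - 19*v + 20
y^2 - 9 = (y - 3)*(y + 3)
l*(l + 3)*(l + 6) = l^3 + 9*l^2 + 18*l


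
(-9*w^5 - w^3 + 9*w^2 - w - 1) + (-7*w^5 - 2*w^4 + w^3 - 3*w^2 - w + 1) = -16*w^5 - 2*w^4 + 6*w^2 - 2*w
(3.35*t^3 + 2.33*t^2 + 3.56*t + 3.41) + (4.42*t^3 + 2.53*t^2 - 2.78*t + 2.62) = 7.77*t^3 + 4.86*t^2 + 0.78*t + 6.03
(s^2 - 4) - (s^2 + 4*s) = -4*s - 4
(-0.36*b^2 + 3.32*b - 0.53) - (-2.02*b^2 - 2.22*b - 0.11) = 1.66*b^2 + 5.54*b - 0.42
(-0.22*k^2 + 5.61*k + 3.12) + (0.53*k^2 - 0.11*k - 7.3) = 0.31*k^2 + 5.5*k - 4.18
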